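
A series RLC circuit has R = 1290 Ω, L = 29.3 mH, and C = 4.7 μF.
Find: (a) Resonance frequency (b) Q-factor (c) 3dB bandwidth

Step 1 — Resonance: ω₀ = 1/√(LC) = 1/√(0.0293·4.7e-06) = 2695 rad/s.
Step 2 — f₀ = ω₀/(2π) = 428.9 Hz.
Step 3 — Series Q: Q = ω₀L/R = 2695·0.0293/1290 = 0.06121.
Step 4 — Bandwidth: Δω = ω₀/Q = 4.403e+04 rad/s; BW = Δω/(2π) = 7007 Hz.

(a) f₀ = 428.9 Hz  (b) Q = 0.06121  (c) BW = 7007 Hz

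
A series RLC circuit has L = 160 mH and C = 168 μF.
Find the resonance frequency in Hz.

Step 1 — Resonance condition Im(Z)=0 gives ω₀ = 1/√(LC).
Step 2 — ω₀ = 1/√(0.16·0.000168) = 192.9 rad/s.
Step 3 — f₀ = ω₀/(2π) = 30.7 Hz.

f₀ = 30.7 Hz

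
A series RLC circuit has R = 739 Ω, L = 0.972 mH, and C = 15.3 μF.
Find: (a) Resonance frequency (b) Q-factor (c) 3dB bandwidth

Step 1 — Resonance: ω₀ = 1/√(LC) = 1/√(0.000972·1.53e-05) = 8200 rad/s.
Step 2 — f₀ = ω₀/(2π) = 1305 Hz.
Step 3 — Series Q: Q = ω₀L/R = 8200·0.000972/739 = 0.01079.
Step 4 — Bandwidth: Δω = ω₀/Q = 7.603e+05 rad/s; BW = Δω/(2π) = 1.21e+05 Hz.

(a) f₀ = 1305 Hz  (b) Q = 0.01079  (c) BW = 1.21e+05 Hz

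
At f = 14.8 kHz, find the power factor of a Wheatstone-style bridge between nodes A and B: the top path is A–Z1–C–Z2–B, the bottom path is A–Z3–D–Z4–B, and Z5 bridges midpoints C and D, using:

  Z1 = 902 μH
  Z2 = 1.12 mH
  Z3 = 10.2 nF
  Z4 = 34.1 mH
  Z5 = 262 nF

Step 1 — Angular frequency: ω = 2π·f = 2π·1.48e+04 = 9.299e+04 rad/s.
Step 2 — Component impedances:
  Z1: Z = jωL = j·9.299e+04·0.000902 = 0 + j83.88 Ω
  Z2: Z = jωL = j·9.299e+04·0.00112 = 0 + j104.2 Ω
  Z3: Z = 1/(jωC) = -j/(ω·C) = 0 - j1054 Ω
  Z4: Z = jωL = j·9.299e+04·0.0341 = 0 + j3171 Ω
  Z5: Z = 1/(jωC) = -j/(ω·C) = 0 - j41.04 Ω
Step 3 — Bridge requires nodal analysis (the Z5 bridge couples midpoints C and D, so the two paths cannot be reduced to a simple series/parallel combination). Setting node B to ground and injecting 1 A at node A, the 3-node admittance system at A, C, D solves to V_A = Z_AB = 0 + j191.4 Ω = 191.4∠90.0° Ω.
Step 4 — Power factor: PF = cos(φ) = Re(Z)/|Z| = 0/191.4 = 0.
Step 5 — Type: Im(Z) = 191.4 ⇒ lagging (phase φ = 90.0°).

PF = 0 (lagging, φ = 90.0°)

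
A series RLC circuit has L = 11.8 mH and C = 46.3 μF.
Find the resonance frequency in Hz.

Step 1 — Resonance condition Im(Z)=0 gives ω₀ = 1/√(LC).
Step 2 — ω₀ = 1/√(0.0118·4.63e-05) = 1353 rad/s.
Step 3 — f₀ = ω₀/(2π) = 215.3 Hz.

f₀ = 215.3 Hz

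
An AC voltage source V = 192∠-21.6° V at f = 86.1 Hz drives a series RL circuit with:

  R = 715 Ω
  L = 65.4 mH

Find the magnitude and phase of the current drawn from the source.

Step 1 — Angular frequency: ω = 2π·f = 2π·86.1 = 541 rad/s.
Step 2 — Component impedances:
  R: Z = R = 715 Ω
  L: Z = jωL = j·541·0.0654 = 0 + j35.38 Ω
Step 3 — Series combination: Z_total = R + L = 715 + j35.38 Ω = 715.9∠2.8° Ω.
Step 4 — Source phasor: V = 192∠-21.6° V = 178.5 - j70.68 V.
Step 5 — Ohm's law: I = V / Z_total = (178.5 - j70.68) / (715 + j35.38) = 0.2442 - j0.1109 A.
Step 6 — Convert to polar: |I| = 0.2682 A, ∠I = -24.4°.

I = 0.2682∠-24.4° A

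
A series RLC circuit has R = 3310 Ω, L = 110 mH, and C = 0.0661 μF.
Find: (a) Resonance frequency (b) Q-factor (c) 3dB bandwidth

Step 1 — Resonance condition Im(Z)=0 gives ω₀ = 1/√(LC).
Step 2 — ω₀ = 1/√(0.11·6.61e-08) = 1.173e+04 rad/s.
Step 3 — f₀ = ω₀/(2π) = 1866 Hz.
Step 4 — Series Q: Q = ω₀L/R = 1.173e+04·0.11/3310 = 0.3897.
Step 5 — 3dB bandwidth: Δω = ω₀/Q = 3.009e+04 rad/s; BW = Δω/(2π) = 4789 Hz.

(a) f₀ = 1866 Hz  (b) Q = 0.3897  (c) BW = 4789 Hz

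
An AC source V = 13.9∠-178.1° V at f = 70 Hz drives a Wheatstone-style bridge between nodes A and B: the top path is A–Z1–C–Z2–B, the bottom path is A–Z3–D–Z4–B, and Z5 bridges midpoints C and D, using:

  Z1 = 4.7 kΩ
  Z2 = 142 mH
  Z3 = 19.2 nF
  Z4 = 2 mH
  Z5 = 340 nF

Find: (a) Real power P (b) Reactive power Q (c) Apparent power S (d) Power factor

Step 1 — Angular frequency: ω = 2π·f = 2π·70 = 439.8 rad/s.
Step 2 — Component impedances:
  Z1: Z = R = 4700 Ω
  Z2: Z = jωL = j·439.8·0.142 = 0 + j62.45 Ω
  Z3: Z = 1/(jωC) = -j/(ω·C) = 0 - j1.184e+05 Ω
  Z4: Z = jωL = j·439.8·0.002 = 0 + j0.8796 Ω
  Z5: Z = 1/(jωC) = -j/(ω·C) = 0 - j6687 Ω
Step 3 — Bridge requires nodal analysis (the Z5 bridge couples midpoints C and D, so the two paths cannot be reduced to a simple series/parallel combination). Setting node B to ground and injecting 1 A at node A, the 3-node admittance system at A, C, D solves to V_A = Z_AB = 4698 - j123.5 Ω = 4699∠-1.5° Ω.
Step 4 — Source phasor: V = 13.9∠-178.1° V = -13.89 - j0.4609 V.
Step 5 — Current: I = V / Z = -0.002953 - j0.0001757 A = 0.002958∠-176.6° A.
Step 6 — Complex power: S = V·I* = 0.0411 - j0.00108 VA.
Step 7 — Real power: P = Re(S) = 0.0411 W.
Step 8 — Reactive power: Q = Im(S) = -0.00108 VAR.
Step 9 — Apparent power: |S| = 0.04112 VA.
Step 10 — Power factor: PF = P/|S| = 0.9997 (leading).

(a) P = 0.0411 W  (b) Q = -0.00108 VAR  (c) S = 0.04112 VA  (d) PF = 0.9997 (leading)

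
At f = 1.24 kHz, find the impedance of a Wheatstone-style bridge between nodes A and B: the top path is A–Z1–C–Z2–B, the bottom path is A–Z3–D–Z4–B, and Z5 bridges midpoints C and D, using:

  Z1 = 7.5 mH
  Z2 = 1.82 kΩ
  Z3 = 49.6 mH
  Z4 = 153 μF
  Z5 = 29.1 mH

Step 1 — Angular frequency: ω = 2π·f = 2π·1240 = 7791 rad/s.
Step 2 — Component impedances:
  Z1: Z = jωL = j·7791·0.0075 = 0 + j58.43 Ω
  Z2: Z = R = 1820 Ω
  Z3: Z = jωL = j·7791·0.0496 = 0 + j386.4 Ω
  Z4: Z = 1/(jωC) = -j/(ω·C) = 0 - j0.8389 Ω
  Z5: Z = jωL = j·7791·0.0291 = 0 + j226.7 Ω
Step 3 — Bridge requires nodal analysis (the Z5 bridge couples midpoints C and D, so the two paths cannot be reduced to a simple series/parallel combination). Setting node B to ground and injecting 1 A at node A, the 3-node admittance system at A, C, D solves to V_A = Z_AB = 9.17 + j162.5 Ω = 162.7∠86.8° Ω.

Z = 9.17 + j162.5 Ω = 162.7∠86.8° Ω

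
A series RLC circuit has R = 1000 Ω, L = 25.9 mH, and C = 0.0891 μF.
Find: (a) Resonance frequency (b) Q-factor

Step 1 — Resonance condition Im(Z)=0 gives ω₀ = 1/√(LC).
Step 2 — ω₀ = 1/√(0.0259·8.91e-08) = 2.082e+04 rad/s.
Step 3 — f₀ = ω₀/(2π) = 3313 Hz.
Step 4 — Series Q: Q = ω₀L/R = 2.082e+04·0.0259/1000 = 0.5392.

(a) f₀ = 3313 Hz  (b) Q = 0.5392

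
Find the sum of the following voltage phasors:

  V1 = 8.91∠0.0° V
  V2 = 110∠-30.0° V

Step 1 — Convert each phasor to rectangular form:
  V1 = 8.91·(cos(0.0°) + j·sin(0.0°)) = 8.91 V
  V2 = 110·(cos(-30.0°) + j·sin(-30.0°)) = 95.26 - j55 V
Step 2 — Sum components: V_total = 104.2 - j55 V.
Step 3 — Convert to polar: |V_total| = 117.8 V, ∠V_total = -27.8°.

V_total = 117.8∠-27.8° V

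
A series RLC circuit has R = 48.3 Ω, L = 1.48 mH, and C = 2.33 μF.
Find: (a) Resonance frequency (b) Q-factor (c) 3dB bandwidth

Step 1 — Resonance: ω₀ = 1/√(LC) = 1/√(0.00148·2.33e-06) = 1.703e+04 rad/s.
Step 2 — f₀ = ω₀/(2π) = 2710 Hz.
Step 3 — Series Q: Q = ω₀L/R = 1.703e+04·0.00148/48.3 = 0.5218.
Step 4 — Bandwidth: Δω = ω₀/Q = 3.264e+04 rad/s; BW = Δω/(2π) = 5194 Hz.

(a) f₀ = 2710 Hz  (b) Q = 0.5218  (c) BW = 5194 Hz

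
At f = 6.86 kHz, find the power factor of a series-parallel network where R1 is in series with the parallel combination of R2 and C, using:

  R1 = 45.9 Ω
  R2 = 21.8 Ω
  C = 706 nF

Step 1 — Angular frequency: ω = 2π·f = 2π·6860 = 4.31e+04 rad/s.
Step 2 — Component impedances:
  R1: Z = R = 45.9 Ω
  R2: Z = R = 21.8 Ω
  C: Z = 1/(jωC) = -j/(ω·C) = 0 - j32.86 Ω
Step 3 — Parallel branch: R2 || C = 1/(1/R2 + 1/C) = 15.14 - j10.04 Ω.
Step 4 — Series with R1: Z_total = R1 + (R2 || C) = 61.04 - j10.04 Ω = 61.86∠-9.3° Ω.
Step 5 — Power factor: PF = cos(φ) = Re(Z)/|Z| = 61.04/61.86 = 0.9867.
Step 6 — Type: Im(Z) = -10.04 ⇒ leading (phase φ = -9.3°).

PF = 0.9867 (leading, φ = -9.3°)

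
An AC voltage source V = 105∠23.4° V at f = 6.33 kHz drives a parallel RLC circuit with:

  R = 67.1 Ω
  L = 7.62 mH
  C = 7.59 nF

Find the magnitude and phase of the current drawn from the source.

Step 1 — Angular frequency: ω = 2π·f = 2π·6330 = 3.977e+04 rad/s.
Step 2 — Component impedances:
  R: Z = R = 67.1 Ω
  L: Z = jωL = j·3.977e+04·0.00762 = 0 + j303.1 Ω
  C: Z = 1/(jωC) = -j/(ω·C) = 0 - j3313 Ω
Step 3 — Parallel combination: 1/Z_total = 1/R + 1/L + 1/C; Z_total = 64.49 + j12.97 Ω = 65.78∠11.4° Ω.
Step 4 — Source phasor: V = 105∠23.4° V = 96.36 + j41.7 V.
Step 5 — Ohm's law: I = V / Z_total = (96.36 + j41.7) / (64.49 + j12.97) = 1.561 + j0.3326 A.
Step 6 — Convert to polar: |I| = 1.596 A, ∠I = 12.0°.

I = 1.596∠12.0° A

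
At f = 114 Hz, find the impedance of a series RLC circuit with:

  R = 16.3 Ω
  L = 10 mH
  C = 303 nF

Step 1 — Angular frequency: ω = 2π·f = 2π·114 = 716.3 rad/s.
Step 2 — Component impedances:
  R: Z = R = 16.3 Ω
  L: Z = jωL = j·716.3·0.01 = 0 + j7.163 Ω
  C: Z = 1/(jωC) = -j/(ω·C) = 0 - j4608 Ω
Step 3 — Series combination: Z_total = R + L + C = 16.3 - j4600 Ω = 4600∠-89.8° Ω.

Z = 16.3 - j4600 Ω = 4600∠-89.8° Ω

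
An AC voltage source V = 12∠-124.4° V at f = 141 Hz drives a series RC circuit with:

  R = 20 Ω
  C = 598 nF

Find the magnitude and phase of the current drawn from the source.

Step 1 — Angular frequency: ω = 2π·f = 2π·141 = 885.9 rad/s.
Step 2 — Component impedances:
  R: Z = R = 20 Ω
  C: Z = 1/(jωC) = -j/(ω·C) = 0 - j1888 Ω
Step 3 — Series combination: Z_total = R + C = 20 - j1888 Ω = 1888∠-89.4° Ω.
Step 4 — Source phasor: V = 12∠-124.4° V = -6.78 - j9.901 V.
Step 5 — Ohm's law: I = V / Z_total = (-6.78 - j9.901) / (20 - j1888) = 0.005207 - j0.003647 A.
Step 6 — Convert to polar: |I| = 0.006357 A, ∠I = -35.0°.

I = 0.006357∠-35.0° A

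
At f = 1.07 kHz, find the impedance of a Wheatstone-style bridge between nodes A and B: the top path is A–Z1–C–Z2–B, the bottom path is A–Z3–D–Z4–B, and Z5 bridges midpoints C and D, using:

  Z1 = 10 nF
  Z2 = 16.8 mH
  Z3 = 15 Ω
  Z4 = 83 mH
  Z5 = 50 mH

Step 1 — Angular frequency: ω = 2π·f = 2π·1070 = 6723 rad/s.
Step 2 — Component impedances:
  Z1: Z = 1/(jωC) = -j/(ω·C) = 0 - j1.487e+04 Ω
  Z2: Z = jωL = j·6723·0.0168 = 0 + j112.9 Ω
  Z3: Z = R = 15 Ω
  Z4: Z = jωL = j·6723·0.083 = 0 + j558 Ω
  Z5: Z = jωL = j·6723·0.05 = 0 + j336.2 Ω
Step 3 — Bridge requires nodal analysis (the Z5 bridge couples midpoints C and D, so the two paths cannot be reduced to a simple series/parallel combination). Setting node B to ground and injecting 1 A at node A, the 3-node admittance system at A, C, D solves to V_A = Z_AB = 15.38 + j251.2 Ω = 251.7∠86.5° Ω.

Z = 15.38 + j251.2 Ω = 251.7∠86.5° Ω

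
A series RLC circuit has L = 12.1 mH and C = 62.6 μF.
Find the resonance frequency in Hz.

Step 1 — Resonance condition Im(Z)=0 gives ω₀ = 1/√(LC).
Step 2 — ω₀ = 1/√(0.0121·6.26e-05) = 1149 rad/s.
Step 3 — f₀ = ω₀/(2π) = 182.9 Hz.

f₀ = 182.9 Hz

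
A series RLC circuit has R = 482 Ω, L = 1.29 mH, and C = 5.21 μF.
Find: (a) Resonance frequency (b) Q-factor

Step 1 — Resonance condition Im(Z)=0 gives ω₀ = 1/√(LC).
Step 2 — ω₀ = 1/√(0.00129·5.21e-06) = 1.22e+04 rad/s.
Step 3 — f₀ = ω₀/(2π) = 1941 Hz.
Step 4 — Series Q: Q = ω₀L/R = 1.22e+04·0.00129/482 = 0.03265.

(a) f₀ = 1941 Hz  (b) Q = 0.03265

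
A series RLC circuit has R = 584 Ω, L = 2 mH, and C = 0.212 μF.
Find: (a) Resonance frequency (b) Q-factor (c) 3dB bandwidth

Step 1 — Resonance: ω₀ = 1/√(LC) = 1/√(0.002·2.12e-07) = 4.856e+04 rad/s.
Step 2 — f₀ = ω₀/(2π) = 7729 Hz.
Step 3 — Series Q: Q = ω₀L/R = 4.856e+04·0.002/584 = 0.1663.
Step 4 — Bandwidth: Δω = ω₀/Q = 2.92e+05 rad/s; BW = Δω/(2π) = 4.647e+04 Hz.

(a) f₀ = 7729 Hz  (b) Q = 0.1663  (c) BW = 4.647e+04 Hz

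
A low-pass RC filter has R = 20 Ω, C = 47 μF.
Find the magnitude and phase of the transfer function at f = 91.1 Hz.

Step 1 — Angular frequency: ω = 2π·91.1 = 572.4 rad/s.
Step 2 — Transfer function: H(jω) = 1/(1 + jωRC).
Step 3 — Denominator: 1 + jωRC = 1 + j·572.4·20·4.7e-05 = 1 + j0.5381.
Step 4 — H = 0.7755 - j0.4173.
Step 5 — Magnitude: |H| = 0.8806 (-1.1 dB); phase: φ = -28.3°.

|H| = 0.8806 (-1.1 dB), φ = -28.3°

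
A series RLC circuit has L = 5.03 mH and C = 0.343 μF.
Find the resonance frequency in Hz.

Step 1 — Resonance condition Im(Z)=0 gives ω₀ = 1/√(LC).
Step 2 — ω₀ = 1/√(0.00503·3.43e-07) = 2.408e+04 rad/s.
Step 3 — f₀ = ω₀/(2π) = 3832 Hz.

f₀ = 3832 Hz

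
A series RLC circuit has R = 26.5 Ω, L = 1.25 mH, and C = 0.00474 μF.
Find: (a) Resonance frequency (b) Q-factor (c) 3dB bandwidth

Step 1 — Resonance: ω₀ = 1/√(LC) = 1/√(0.00125·4.74e-09) = 4.108e+05 rad/s.
Step 2 — f₀ = ω₀/(2π) = 6.538e+04 Hz.
Step 3 — Series Q: Q = ω₀L/R = 4.108e+05·0.00125/26.5 = 19.38.
Step 4 — Bandwidth: Δω = ω₀/Q = 2.12e+04 rad/s; BW = Δω/(2π) = 3374 Hz.

(a) f₀ = 6.538e+04 Hz  (b) Q = 19.38  (c) BW = 3374 Hz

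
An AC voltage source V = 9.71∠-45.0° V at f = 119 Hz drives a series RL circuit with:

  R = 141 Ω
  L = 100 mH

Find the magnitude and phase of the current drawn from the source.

Step 1 — Angular frequency: ω = 2π·f = 2π·119 = 747.7 rad/s.
Step 2 — Component impedances:
  R: Z = R = 141 Ω
  L: Z = jωL = j·747.7·0.1 = 0 + j74.77 Ω
Step 3 — Series combination: Z_total = R + L = 141 + j74.77 Ω = 159.6∠27.9° Ω.
Step 4 — Source phasor: V = 9.71∠-45.0° V = 6.866 - j6.866 V.
Step 5 — Ohm's law: I = V / Z_total = (6.866 - j6.866) / (141 + j74.77) = 0.01785 - j0.05816 A.
Step 6 — Convert to polar: |I| = 0.06084 A, ∠I = -72.9°.

I = 0.06084∠-72.9° A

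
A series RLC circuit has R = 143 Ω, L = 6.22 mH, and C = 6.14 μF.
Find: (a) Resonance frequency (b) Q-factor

Step 1 — Resonance condition Im(Z)=0 gives ω₀ = 1/√(LC).
Step 2 — ω₀ = 1/√(0.00622·6.14e-06) = 5117 rad/s.
Step 3 — f₀ = ω₀/(2π) = 814.4 Hz.
Step 4 — Series Q: Q = ω₀L/R = 5117·0.00622/143 = 0.2226.

(a) f₀ = 814.4 Hz  (b) Q = 0.2226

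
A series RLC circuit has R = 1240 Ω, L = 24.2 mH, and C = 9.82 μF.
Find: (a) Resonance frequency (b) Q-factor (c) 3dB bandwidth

Step 1 — Resonance condition Im(Z)=0 gives ω₀ = 1/√(LC).
Step 2 — ω₀ = 1/√(0.0242·9.82e-06) = 2051 rad/s.
Step 3 — f₀ = ω₀/(2π) = 326.5 Hz.
Step 4 — Series Q: Q = ω₀L/R = 2051·0.0242/1240 = 0.04003.
Step 5 — 3dB bandwidth: Δω = ω₀/Q = 5.124e+04 rad/s; BW = Δω/(2π) = 8155 Hz.

(a) f₀ = 326.5 Hz  (b) Q = 0.04003  (c) BW = 8155 Hz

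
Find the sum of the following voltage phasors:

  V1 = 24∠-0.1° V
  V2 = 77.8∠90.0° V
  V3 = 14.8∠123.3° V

Step 1 — Convert each phasor to rectangular form:
  V1 = 24·(cos(-0.1°) + j·sin(-0.1°)) = 24 - j0.04189 V
  V2 = 77.8·(cos(90.0°) + j·sin(90.0°)) = 0 + j77.8 V
  V3 = 14.8·(cos(123.3°) + j·sin(123.3°)) = -8.126 + j12.37 V
Step 2 — Sum components: V_total = 15.87 + j90.13 V.
Step 3 — Convert to polar: |V_total| = 91.52 V, ∠V_total = 80.0°.

V_total = 91.52∠80.0° V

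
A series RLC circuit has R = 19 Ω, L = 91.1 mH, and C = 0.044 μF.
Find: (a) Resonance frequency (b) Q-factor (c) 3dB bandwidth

Step 1 — Resonance condition Im(Z)=0 gives ω₀ = 1/√(LC).
Step 2 — ω₀ = 1/√(0.0911·4.4e-08) = 1.579e+04 rad/s.
Step 3 — f₀ = ω₀/(2π) = 2514 Hz.
Step 4 — Series Q: Q = ω₀L/R = 1.579e+04·0.0911/19 = 75.73.
Step 5 — 3dB bandwidth: Δω = ω₀/Q = 208.6 rad/s; BW = Δω/(2π) = 33.19 Hz.

(a) f₀ = 2514 Hz  (b) Q = 75.73  (c) BW = 33.19 Hz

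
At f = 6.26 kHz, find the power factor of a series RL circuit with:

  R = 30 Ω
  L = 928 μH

Step 1 — Angular frequency: ω = 2π·f = 2π·6260 = 3.933e+04 rad/s.
Step 2 — Component impedances:
  R: Z = R = 30 Ω
  L: Z = jωL = j·3.933e+04·0.000928 = 0 + j36.5 Ω
Step 3 — Series combination: Z_total = R + L = 30 + j36.5 Ω = 47.25∠50.6° Ω.
Step 4 — Power factor: PF = cos(φ) = Re(Z)/|Z| = 30/47.247 = 0.635.
Step 5 — Type: Im(Z) = 36.5 ⇒ lagging (phase φ = 50.6°).

PF = 0.635 (lagging, φ = 50.6°)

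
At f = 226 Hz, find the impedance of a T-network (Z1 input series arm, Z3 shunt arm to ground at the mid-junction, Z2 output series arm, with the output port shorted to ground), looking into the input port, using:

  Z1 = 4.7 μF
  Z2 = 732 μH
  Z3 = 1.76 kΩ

Step 1 — Angular frequency: ω = 2π·f = 2π·226 = 1420 rad/s.
Step 2 — Component impedances:
  Z1: Z = 1/(jωC) = -j/(ω·C) = 0 - j149.8 Ω
  Z2: Z = jωL = j·1420·0.000732 = 0 + j1.039 Ω
  Z3: Z = R = 1760 Ω
Step 3 — With the output port shorted to ground, the output series arm Z2 runs from the junction to ground; the shunt arm Z3 also runs from the junction to ground. They appear in parallel: Z3 || Z2 = 0.0006139 + j1.039 Ω.
Step 4 — Series with input arm Z1: Z_in = Z1 + (Z3 || Z2) = 0.0006139 - j148.8 Ω = 148.8∠-90.0° Ω.

Z = 0.0006139 - j148.8 Ω = 148.8∠-90.0° Ω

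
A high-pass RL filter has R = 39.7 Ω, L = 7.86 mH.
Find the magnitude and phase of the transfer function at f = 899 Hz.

Step 1 — Angular frequency: ω = 2π·899 = 5649 rad/s.
Step 2 — Transfer function: H(jω) = jωL/(R + jωL).
Step 3 — Numerator jωL = j·44.4; denominator R + jωL = 39.7 + j44.4.
Step 4 — H = 0.5557 + j0.4969.
Step 5 — Magnitude: |H| = 0.7454 (-2.6 dB); phase: φ = 41.8°.

|H| = 0.7454 (-2.6 dB), φ = 41.8°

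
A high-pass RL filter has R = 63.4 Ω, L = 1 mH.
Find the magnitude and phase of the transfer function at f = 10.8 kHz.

Step 1 — Angular frequency: ω = 2π·1.08e+04 = 6.786e+04 rad/s.
Step 2 — Transfer function: H(jω) = jωL/(R + jωL).
Step 3 — Numerator jωL = j·67.86; denominator R + jωL = 63.4 + j67.86.
Step 4 — H = 0.5339 + j0.4988.
Step 5 — Magnitude: |H| = 0.7307 (-2.7 dB); phase: φ = 43.1°.

|H| = 0.7307 (-2.7 dB), φ = 43.1°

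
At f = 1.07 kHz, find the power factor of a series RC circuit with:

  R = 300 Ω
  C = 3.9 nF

Step 1 — Angular frequency: ω = 2π·f = 2π·1070 = 6723 rad/s.
Step 2 — Component impedances:
  R: Z = R = 300 Ω
  C: Z = 1/(jωC) = -j/(ω·C) = 0 - j3.814e+04 Ω
Step 3 — Series combination: Z_total = R + C = 300 - j3.814e+04 Ω = 3.814e+04∠-89.5° Ω.
Step 4 — Power factor: PF = cos(φ) = Re(Z)/|Z| = 300/3.814e+04 = 0.007866.
Step 5 — Type: Im(Z) = -3.814e+04 ⇒ leading (phase φ = -89.5°).

PF = 0.007866 (leading, φ = -89.5°)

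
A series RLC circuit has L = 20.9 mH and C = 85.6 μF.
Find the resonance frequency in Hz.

Step 1 — Resonance condition Im(Z)=0 gives ω₀ = 1/√(LC).
Step 2 — ω₀ = 1/√(0.0209·8.56e-05) = 747.6 rad/s.
Step 3 — f₀ = ω₀/(2π) = 119 Hz.

f₀ = 119 Hz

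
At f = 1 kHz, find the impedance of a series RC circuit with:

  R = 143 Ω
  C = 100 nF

Step 1 — Angular frequency: ω = 2π·f = 2π·1000 = 6283 rad/s.
Step 2 — Component impedances:
  R: Z = R = 143 Ω
  C: Z = 1/(jωC) = -j/(ω·C) = 0 - j1592 Ω
Step 3 — Series combination: Z_total = R + C = 143 - j1592 Ω = 1598∠-84.9° Ω.

Z = 143 - j1592 Ω = 1598∠-84.9° Ω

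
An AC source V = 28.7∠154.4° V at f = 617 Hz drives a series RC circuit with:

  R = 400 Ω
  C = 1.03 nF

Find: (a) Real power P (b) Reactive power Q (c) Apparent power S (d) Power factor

Step 1 — Angular frequency: ω = 2π·f = 2π·617 = 3877 rad/s.
Step 2 — Component impedances:
  R: Z = R = 400 Ω
  C: Z = 1/(jωC) = -j/(ω·C) = 0 - j2.504e+05 Ω
Step 3 — Series combination: Z_total = R + C = 400 - j2.504e+05 Ω = 2.504e+05∠-89.9° Ω.
Step 4 — Source phasor: V = 28.7∠154.4° V = -25.88 + j12.4 V.
Step 5 — Current: I = V / Z = -4.968e-05 - j0.0001033 A = 0.0001146∠-115.7° A.
Step 6 — Complex power: S = V·I* = 5.253e-06 - j0.003289 VA.
Step 7 — Real power: P = Re(S) = 5.253e-06 W.
Step 8 — Reactive power: Q = Im(S) = -0.003289 VAR.
Step 9 — Apparent power: |S| = 0.003289 VA.
Step 10 — Power factor: PF = P/|S| = 0.001597 (leading).

(a) P = 5.253e-06 W  (b) Q = -0.003289 VAR  (c) S = 0.003289 VA  (d) PF = 0.001597 (leading)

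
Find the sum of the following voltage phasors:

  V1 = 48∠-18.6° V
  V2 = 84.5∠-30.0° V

Step 1 — Convert each phasor to rectangular form:
  V1 = 48·(cos(-18.6°) + j·sin(-18.6°)) = 45.49 - j15.31 V
  V2 = 84.5·(cos(-30.0°) + j·sin(-30.0°)) = 73.18 - j42.25 V
Step 2 — Sum components: V_total = 118.7 - j57.56 V.
Step 3 — Convert to polar: |V_total| = 131.9 V, ∠V_total = -25.9°.

V_total = 131.9∠-25.9° V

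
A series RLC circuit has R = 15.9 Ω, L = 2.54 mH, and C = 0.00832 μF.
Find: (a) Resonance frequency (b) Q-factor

Step 1 — Resonance condition Im(Z)=0 gives ω₀ = 1/√(LC).
Step 2 — ω₀ = 1/√(0.00254·8.32e-09) = 2.175e+05 rad/s.
Step 3 — f₀ = ω₀/(2π) = 3.462e+04 Hz.
Step 4 — Series Q: Q = ω₀L/R = 2.175e+05·0.00254/15.9 = 34.75.

(a) f₀ = 3.462e+04 Hz  (b) Q = 34.75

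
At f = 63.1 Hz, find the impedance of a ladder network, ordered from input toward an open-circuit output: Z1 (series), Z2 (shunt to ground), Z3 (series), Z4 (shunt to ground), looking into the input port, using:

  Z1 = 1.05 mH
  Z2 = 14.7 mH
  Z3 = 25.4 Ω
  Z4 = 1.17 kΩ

Step 1 — Angular frequency: ω = 2π·f = 2π·63.1 = 396.5 rad/s.
Step 2 — Component impedances:
  Z1: Z = jωL = j·396.5·0.00105 = 0 + j0.4163 Ω
  Z2: Z = jωL = j·396.5·0.0147 = 0 + j5.828 Ω
  Z3: Z = R = 25.4 Ω
  Z4: Z = R = 1170 Ω
Step 3 — Ladder network (open output): work backward from the far end, alternating series and parallel combinations. Z_in = 0.02841 + j6.244 Ω = 6.244∠89.7° Ω.

Z = 0.02841 + j6.244 Ω = 6.244∠89.7° Ω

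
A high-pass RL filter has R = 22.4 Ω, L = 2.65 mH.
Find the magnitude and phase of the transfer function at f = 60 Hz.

Step 1 — Angular frequency: ω = 2π·60 = 377 rad/s.
Step 2 — Transfer function: H(jω) = jωL/(R + jωL).
Step 3 — Numerator jωL = j·0.999; denominator R + jωL = 22.4 + j0.999.
Step 4 — H = 0.001985 + j0.04451.
Step 5 — Magnitude: |H| = 0.04456 (-27.0 dB); phase: φ = 87.4°.

|H| = 0.04456 (-27.0 dB), φ = 87.4°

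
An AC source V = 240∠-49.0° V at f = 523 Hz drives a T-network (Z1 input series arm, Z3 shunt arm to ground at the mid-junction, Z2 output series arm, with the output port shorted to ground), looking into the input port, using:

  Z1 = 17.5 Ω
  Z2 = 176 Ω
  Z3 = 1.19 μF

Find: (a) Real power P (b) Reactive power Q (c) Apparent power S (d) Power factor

Step 1 — Angular frequency: ω = 2π·f = 2π·523 = 3286 rad/s.
Step 2 — Component impedances:
  Z1: Z = R = 17.5 Ω
  Z2: Z = R = 176 Ω
  Z3: Z = 1/(jωC) = -j/(ω·C) = 0 - j255.7 Ω
Step 3 — With the output port shorted to ground, the output series arm Z2 runs from the junction to ground; the shunt arm Z3 also runs from the junction to ground. They appear in parallel: Z3 || Z2 = 119.4 - j82.2 Ω.
Step 4 — Series with input arm Z1: Z_in = Z1 + (Z3 || Z2) = 136.9 - j82.2 Ω = 159.7∠-31.0° Ω.
Step 5 — Source phasor: V = 240∠-49.0° V = 157.5 - j181.1 V.
Step 6 — Current: I = V / Z = 1.429 - j0.465 A = 1.503∠-18.0° A.
Step 7 — Complex power: S = V·I* = 309.2 - j185.6 VA.
Step 8 — Real power: P = Re(S) = 309.2 W.
Step 9 — Reactive power: Q = Im(S) = -185.6 VAR.
Step 10 — Apparent power: |S| = 360.7 VA.
Step 11 — Power factor: PF = P/|S| = 0.8574 (leading).

(a) P = 309.2 W  (b) Q = -185.6 VAR  (c) S = 360.7 VA  (d) PF = 0.8574 (leading)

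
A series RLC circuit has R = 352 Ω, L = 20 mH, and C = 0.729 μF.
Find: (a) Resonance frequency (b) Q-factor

Step 1 — Resonance condition Im(Z)=0 gives ω₀ = 1/√(LC).
Step 2 — ω₀ = 1/√(0.02·7.29e-07) = 8282 rad/s.
Step 3 — f₀ = ω₀/(2π) = 1318 Hz.
Step 4 — Series Q: Q = ω₀L/R = 8282·0.02/352 = 0.4706.

(a) f₀ = 1318 Hz  (b) Q = 0.4706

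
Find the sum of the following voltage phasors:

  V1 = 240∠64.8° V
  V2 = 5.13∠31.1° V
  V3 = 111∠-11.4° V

Step 1 — Convert each phasor to rectangular form:
  V1 = 240·(cos(64.8°) + j·sin(64.8°)) = 102.2 + j217.2 V
  V2 = 5.13·(cos(31.1°) + j·sin(31.1°)) = 4.393 + j2.65 V
  V3 = 111·(cos(-11.4°) + j·sin(-11.4°)) = 108.8 - j21.94 V
Step 2 — Sum components: V_total = 215.4 + j197.9 V.
Step 3 — Convert to polar: |V_total| = 292.5 V, ∠V_total = 42.6°.

V_total = 292.5∠42.6° V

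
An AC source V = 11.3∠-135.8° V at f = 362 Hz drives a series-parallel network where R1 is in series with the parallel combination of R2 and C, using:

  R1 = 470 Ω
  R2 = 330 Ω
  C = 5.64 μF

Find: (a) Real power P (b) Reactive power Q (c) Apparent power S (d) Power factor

Step 1 — Angular frequency: ω = 2π·f = 2π·362 = 2275 rad/s.
Step 2 — Component impedances:
  R1: Z = R = 470 Ω
  R2: Z = R = 330 Ω
  C: Z = 1/(jωC) = -j/(ω·C) = 0 - j77.95 Ω
Step 3 — Parallel branch: R2 || C = 1/(1/R2 + 1/C) = 17.44 - j73.83 Ω.
Step 4 — Series with R1: Z_total = R1 + (R2 || C) = 487.4 - j73.83 Ω = 493∠-8.6° Ω.
Step 5 — Source phasor: V = 11.3∠-135.8° V = -8.101 - j7.878 V.
Step 6 — Current: I = V / Z = -0.01385 - j0.01826 A = 0.02292∠-127.2° A.
Step 7 — Complex power: S = V·I* = 0.2561 - j0.03879 VA.
Step 8 — Real power: P = Re(S) = 0.2561 W.
Step 9 — Reactive power: Q = Im(S) = -0.03879 VAR.
Step 10 — Apparent power: |S| = 0.259 VA.
Step 11 — Power factor: PF = P/|S| = 0.9887 (leading).

(a) P = 0.2561 W  (b) Q = -0.03879 VAR  (c) S = 0.259 VA  (d) PF = 0.9887 (leading)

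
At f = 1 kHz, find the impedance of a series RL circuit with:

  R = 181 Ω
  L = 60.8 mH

Step 1 — Angular frequency: ω = 2π·f = 2π·1000 = 6283 rad/s.
Step 2 — Component impedances:
  R: Z = R = 181 Ω
  L: Z = jωL = j·6283·0.0608 = 0 + j382 Ω
Step 3 — Series combination: Z_total = R + L = 181 + j382 Ω = 422.7∠64.6° Ω.

Z = 181 + j382 Ω = 422.7∠64.6° Ω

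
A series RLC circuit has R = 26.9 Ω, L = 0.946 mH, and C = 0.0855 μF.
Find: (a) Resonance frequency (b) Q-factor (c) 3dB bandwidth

Step 1 — Resonance condition Im(Z)=0 gives ω₀ = 1/√(LC).
Step 2 — ω₀ = 1/√(0.000946·8.55e-08) = 1.112e+05 rad/s.
Step 3 — f₀ = ω₀/(2π) = 1.77e+04 Hz.
Step 4 — Series Q: Q = ω₀L/R = 1.112e+05·0.000946/26.9 = 3.91.
Step 5 — 3dB bandwidth: Δω = ω₀/Q = 2.844e+04 rad/s; BW = Δω/(2π) = 4526 Hz.

(a) f₀ = 1.77e+04 Hz  (b) Q = 3.91  (c) BW = 4526 Hz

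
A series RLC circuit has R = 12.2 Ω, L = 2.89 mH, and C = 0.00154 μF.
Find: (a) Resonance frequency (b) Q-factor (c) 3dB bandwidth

Step 1 — Resonance condition Im(Z)=0 gives ω₀ = 1/√(LC).
Step 2 — ω₀ = 1/√(0.00289·1.54e-09) = 4.74e+05 rad/s.
Step 3 — f₀ = ω₀/(2π) = 7.544e+04 Hz.
Step 4 — Series Q: Q = ω₀L/R = 4.74e+05·0.00289/12.2 = 112.3.
Step 5 — 3dB bandwidth: Δω = ω₀/Q = 4221 rad/s; BW = Δω/(2π) = 671.9 Hz.

(a) f₀ = 7.544e+04 Hz  (b) Q = 112.3  (c) BW = 671.9 Hz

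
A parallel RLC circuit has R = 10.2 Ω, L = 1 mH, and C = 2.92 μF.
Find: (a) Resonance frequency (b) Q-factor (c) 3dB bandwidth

Step 1 — Resonance: ω₀ = 1/√(LC) = 1/√(0.001·2.92e-06) = 1.851e+04 rad/s.
Step 2 — f₀ = ω₀/(2π) = 2945 Hz.
Step 3 — Parallel Q: Q = R/(ω₀L) = 10.2/(1.851e+04·0.001) = 0.5512.
Step 4 — Bandwidth: Δω = ω₀/Q = 3.358e+04 rad/s; BW = Δω/(2π) = 5344 Hz.

(a) f₀ = 2945 Hz  (b) Q = 0.5512  (c) BW = 5344 Hz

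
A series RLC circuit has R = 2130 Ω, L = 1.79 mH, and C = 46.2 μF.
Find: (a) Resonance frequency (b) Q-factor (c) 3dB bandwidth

Step 1 — Resonance condition Im(Z)=0 gives ω₀ = 1/√(LC).
Step 2 — ω₀ = 1/√(0.00179·4.62e-05) = 3477 rad/s.
Step 3 — f₀ = ω₀/(2π) = 553.4 Hz.
Step 4 — Series Q: Q = ω₀L/R = 3477·0.00179/2130 = 0.002922.
Step 5 — 3dB bandwidth: Δω = ω₀/Q = 1.19e+06 rad/s; BW = Δω/(2π) = 1.894e+05 Hz.

(a) f₀ = 553.4 Hz  (b) Q = 0.002922  (c) BW = 1.894e+05 Hz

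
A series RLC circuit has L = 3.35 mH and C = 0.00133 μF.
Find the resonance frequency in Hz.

Step 1 — Resonance condition Im(Z)=0 gives ω₀ = 1/√(LC).
Step 2 — ω₀ = 1/√(0.00335·1.33e-09) = 4.738e+05 rad/s.
Step 3 — f₀ = ω₀/(2π) = 7.54e+04 Hz.

f₀ = 7.54e+04 Hz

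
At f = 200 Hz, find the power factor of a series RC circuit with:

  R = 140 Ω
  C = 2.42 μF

Step 1 — Angular frequency: ω = 2π·f = 2π·200 = 1257 rad/s.
Step 2 — Component impedances:
  R: Z = R = 140 Ω
  C: Z = 1/(jωC) = -j/(ω·C) = 0 - j328.8 Ω
Step 3 — Series combination: Z_total = R + C = 140 - j328.8 Ω = 357.4∠-66.9° Ω.
Step 4 — Power factor: PF = cos(φ) = Re(Z)/|Z| = 140/357.4 = 0.3917.
Step 5 — Type: Im(Z) = -328.8 ⇒ leading (phase φ = -66.9°).

PF = 0.3917 (leading, φ = -66.9°)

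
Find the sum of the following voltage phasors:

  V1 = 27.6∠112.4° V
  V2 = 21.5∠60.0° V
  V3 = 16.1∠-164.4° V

Step 1 — Convert each phasor to rectangular form:
  V1 = 27.6·(cos(112.4°) + j·sin(112.4°)) = -10.52 + j25.52 V
  V2 = 21.5·(cos(60.0°) + j·sin(60.0°)) = 10.75 + j18.62 V
  V3 = 16.1·(cos(-164.4°) + j·sin(-164.4°)) = -15.51 - j4.33 V
Step 2 — Sum components: V_total = -15.27 + j39.81 V.
Step 3 — Convert to polar: |V_total| = 42.64 V, ∠V_total = 111.0°.

V_total = 42.64∠111.0° V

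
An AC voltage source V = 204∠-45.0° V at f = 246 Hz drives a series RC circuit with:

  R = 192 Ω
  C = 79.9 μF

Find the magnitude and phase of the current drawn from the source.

Step 1 — Angular frequency: ω = 2π·f = 2π·246 = 1546 rad/s.
Step 2 — Component impedances:
  R: Z = R = 192 Ω
  C: Z = 1/(jωC) = -j/(ω·C) = 0 - j8.097 Ω
Step 3 — Series combination: Z_total = R + C = 192 - j8.097 Ω = 192.2∠-2.4° Ω.
Step 4 — Source phasor: V = 204∠-45.0° V = 144.2 - j144.2 V.
Step 5 — Ohm's law: I = V / Z_total = (144.2 - j144.2) / (192 - j8.097) = 0.7816 - j0.7183 A.
Step 6 — Convert to polar: |I| = 1.062 A, ∠I = -42.6°.

I = 1.062∠-42.6° A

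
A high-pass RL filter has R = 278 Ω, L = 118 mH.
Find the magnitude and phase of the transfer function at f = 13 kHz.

Step 1 — Angular frequency: ω = 2π·1.3e+04 = 8.168e+04 rad/s.
Step 2 — Transfer function: H(jω) = jωL/(R + jωL).
Step 3 — Numerator jωL = j·9638; denominator R + jωL = 278 + j9638.
Step 4 — H = 0.9992 + j0.02882.
Step 5 — Magnitude: |H| = 0.9996 (-0.0 dB); phase: φ = 1.7°.

|H| = 0.9996 (-0.0 dB), φ = 1.7°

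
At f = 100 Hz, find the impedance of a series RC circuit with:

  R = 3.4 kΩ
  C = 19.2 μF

Step 1 — Angular frequency: ω = 2π·f = 2π·100 = 628.3 rad/s.
Step 2 — Component impedances:
  R: Z = R = 3400 Ω
  C: Z = 1/(jωC) = -j/(ω·C) = 0 - j82.89 Ω
Step 3 — Series combination: Z_total = R + C = 3400 - j82.89 Ω = 3401∠-1.4° Ω.

Z = 3400 - j82.89 Ω = 3401∠-1.4° Ω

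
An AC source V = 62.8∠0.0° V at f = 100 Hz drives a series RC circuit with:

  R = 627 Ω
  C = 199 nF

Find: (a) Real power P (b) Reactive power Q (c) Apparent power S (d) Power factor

Step 1 — Angular frequency: ω = 2π·f = 2π·100 = 628.3 rad/s.
Step 2 — Component impedances:
  R: Z = R = 627 Ω
  C: Z = 1/(jωC) = -j/(ω·C) = 0 - j7998 Ω
Step 3 — Series combination: Z_total = R + C = 627 - j7998 Ω = 8022∠-85.5° Ω.
Step 4 — Source phasor: V = 62.8∠0.0° V = 62.8 V.
Step 5 — Current: I = V / Z = 0.0006118 + j0.007804 A = 0.007828∠85.5° A.
Step 6 — Complex power: S = V·I* = 0.03842 - j0.4901 VA.
Step 7 — Real power: P = Re(S) = 0.03842 W.
Step 8 — Reactive power: Q = Im(S) = -0.4901 VAR.
Step 9 — Apparent power: |S| = 0.4916 VA.
Step 10 — Power factor: PF = P/|S| = 0.07816 (leading).

(a) P = 0.03842 W  (b) Q = -0.4901 VAR  (c) S = 0.4916 VA  (d) PF = 0.07816 (leading)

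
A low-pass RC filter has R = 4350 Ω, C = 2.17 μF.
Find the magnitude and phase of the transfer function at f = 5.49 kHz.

Step 1 — Angular frequency: ω = 2π·5490 = 3.449e+04 rad/s.
Step 2 — Transfer function: H(jω) = 1/(1 + jωRC).
Step 3 — Denominator: 1 + jωRC = 1 + j·3.449e+04·4350·2.17e-06 = 1 + j325.6.
Step 4 — H = 9.432e-06 - j0.003071.
Step 5 — Magnitude: |H| = 0.003071 (-50.3 dB); phase: φ = -89.8°.

|H| = 0.003071 (-50.3 dB), φ = -89.8°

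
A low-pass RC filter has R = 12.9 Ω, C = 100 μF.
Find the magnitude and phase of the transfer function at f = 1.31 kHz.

Step 1 — Angular frequency: ω = 2π·1310 = 8231 rad/s.
Step 2 — Transfer function: H(jω) = 1/(1 + jωRC).
Step 3 — Denominator: 1 + jωRC = 1 + j·8231·12.9·0.0001 = 1 + j10.62.
Step 4 — H = 0.008792 - j0.09335.
Step 5 — Magnitude: |H| = 0.09377 (-20.6 dB); phase: φ = -84.6°.

|H| = 0.09377 (-20.6 dB), φ = -84.6°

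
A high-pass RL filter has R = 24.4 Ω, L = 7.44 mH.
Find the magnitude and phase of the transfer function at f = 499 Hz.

Step 1 — Angular frequency: ω = 2π·499 = 3135 rad/s.
Step 2 — Transfer function: H(jω) = jωL/(R + jωL).
Step 3 — Numerator jωL = j·23.33; denominator R + jωL = 24.4 + j23.33.
Step 4 — H = 0.4775 + j0.4995.
Step 5 — Magnitude: |H| = 0.691 (-3.2 dB); phase: φ = 46.3°.

|H| = 0.691 (-3.2 dB), φ = 46.3°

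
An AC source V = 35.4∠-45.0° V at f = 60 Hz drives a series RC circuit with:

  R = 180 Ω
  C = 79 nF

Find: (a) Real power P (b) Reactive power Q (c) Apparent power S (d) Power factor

Step 1 — Angular frequency: ω = 2π·f = 2π·60 = 377 rad/s.
Step 2 — Component impedances:
  R: Z = R = 180 Ω
  C: Z = 1/(jωC) = -j/(ω·C) = 0 - j3.358e+04 Ω
Step 3 — Series combination: Z_total = R + C = 180 - j3.358e+04 Ω = 3.358e+04∠-89.7° Ω.
Step 4 — Source phasor: V = 35.4∠-45.0° V = 25.03 - j25.03 V.
Step 5 — Current: I = V / Z = 0.0007495 + j0.0007415 A = 0.001054∠44.7° A.
Step 6 — Complex power: S = V·I* = 0.0002001 - j0.03732 VA.
Step 7 — Real power: P = Re(S) = 0.0002001 W.
Step 8 — Reactive power: Q = Im(S) = -0.03732 VAR.
Step 9 — Apparent power: |S| = 0.03732 VA.
Step 10 — Power factor: PF = P/|S| = 0.005361 (leading).

(a) P = 0.0002001 W  (b) Q = -0.03732 VAR  (c) S = 0.03732 VA  (d) PF = 0.005361 (leading)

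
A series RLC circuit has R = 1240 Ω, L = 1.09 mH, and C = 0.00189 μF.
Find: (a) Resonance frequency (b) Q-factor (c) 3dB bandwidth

Step 1 — Resonance condition Im(Z)=0 gives ω₀ = 1/√(LC).
Step 2 — ω₀ = 1/√(0.00109·1.89e-09) = 6.967e+05 rad/s.
Step 3 — f₀ = ω₀/(2π) = 1.109e+05 Hz.
Step 4 — Series Q: Q = ω₀L/R = 6.967e+05·0.00109/1240 = 0.6124.
Step 5 — 3dB bandwidth: Δω = ω₀/Q = 1.138e+06 rad/s; BW = Δω/(2π) = 1.811e+05 Hz.

(a) f₀ = 1.109e+05 Hz  (b) Q = 0.6124  (c) BW = 1.811e+05 Hz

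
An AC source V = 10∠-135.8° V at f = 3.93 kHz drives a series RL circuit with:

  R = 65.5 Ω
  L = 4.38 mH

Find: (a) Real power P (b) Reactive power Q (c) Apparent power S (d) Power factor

Step 1 — Angular frequency: ω = 2π·f = 2π·3930 = 2.469e+04 rad/s.
Step 2 — Component impedances:
  R: Z = R = 65.5 Ω
  L: Z = jωL = j·2.469e+04·0.00438 = 0 + j108.2 Ω
Step 3 — Series combination: Z_total = R + L = 65.5 + j108.2 Ω = 126.4∠58.8° Ω.
Step 4 — Source phasor: V = 10∠-135.8° V = -7.169 - j6.972 V.
Step 5 — Current: I = V / Z = -0.07653 + j0.01994 A = 0.07909∠165.4° A.
Step 6 — Complex power: S = V·I* = 0.4097 + j0.6765 VA.
Step 7 — Real power: P = Re(S) = 0.4097 W.
Step 8 — Reactive power: Q = Im(S) = 0.6765 VAR.
Step 9 — Apparent power: |S| = 0.7909 VA.
Step 10 — Power factor: PF = P/|S| = 0.518 (lagging).

(a) P = 0.4097 W  (b) Q = 0.6765 VAR  (c) S = 0.7909 VA  (d) PF = 0.518 (lagging)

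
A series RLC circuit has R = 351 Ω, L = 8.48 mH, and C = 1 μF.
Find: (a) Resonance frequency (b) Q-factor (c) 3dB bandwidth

Step 1 — Resonance condition Im(Z)=0 gives ω₀ = 1/√(LC).
Step 2 — ω₀ = 1/√(0.00848·1e-06) = 1.086e+04 rad/s.
Step 3 — f₀ = ω₀/(2π) = 1728 Hz.
Step 4 — Series Q: Q = ω₀L/R = 1.086e+04·0.00848/351 = 0.2624.
Step 5 — 3dB bandwidth: Δω = ω₀/Q = 4.139e+04 rad/s; BW = Δω/(2π) = 6588 Hz.

(a) f₀ = 1728 Hz  (b) Q = 0.2624  (c) BW = 6588 Hz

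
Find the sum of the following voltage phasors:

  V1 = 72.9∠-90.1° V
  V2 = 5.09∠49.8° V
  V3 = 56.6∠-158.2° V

Step 1 — Convert each phasor to rectangular form:
  V1 = 72.9·(cos(-90.1°) + j·sin(-90.1°)) = -0.1272 - j72.9 V
  V2 = 5.09·(cos(49.8°) + j·sin(49.8°)) = 3.285 + j3.888 V
  V3 = 56.6·(cos(-158.2°) + j·sin(-158.2°)) = -52.55 - j21.02 V
Step 2 — Sum components: V_total = -49.39 - j90.03 V.
Step 3 — Convert to polar: |V_total| = 102.7 V, ∠V_total = -118.8°.

V_total = 102.7∠-118.8° V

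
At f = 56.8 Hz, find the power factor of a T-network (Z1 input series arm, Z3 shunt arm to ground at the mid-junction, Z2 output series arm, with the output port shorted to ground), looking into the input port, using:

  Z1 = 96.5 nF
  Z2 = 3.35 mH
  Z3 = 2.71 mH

Step 1 — Angular frequency: ω = 2π·f = 2π·56.8 = 356.9 rad/s.
Step 2 — Component impedances:
  Z1: Z = 1/(jωC) = -j/(ω·C) = 0 - j2.904e+04 Ω
  Z2: Z = jωL = j·356.9·0.00335 = 0 + j1.196 Ω
  Z3: Z = jωL = j·356.9·0.00271 = 0 + j0.9672 Ω
Step 3 — With the output port shorted to ground, the output series arm Z2 runs from the junction to ground; the shunt arm Z3 also runs from the junction to ground. They appear in parallel: Z3 || Z2 = 0 + j0.5347 Ω.
Step 4 — Series with input arm Z1: Z_in = Z1 + (Z3 || Z2) = 0 - j2.904e+04 Ω = 2.904e+04∠-90.0° Ω.
Step 5 — Power factor: PF = cos(φ) = Re(Z)/|Z| = 0/2.904e+04 = 0.
Step 6 — Type: Im(Z) = -2.904e+04 ⇒ leading (phase φ = -90.0°).

PF = 0 (leading, φ = -90.0°)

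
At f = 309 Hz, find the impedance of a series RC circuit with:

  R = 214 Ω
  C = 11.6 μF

Step 1 — Angular frequency: ω = 2π·f = 2π·309 = 1942 rad/s.
Step 2 — Component impedances:
  R: Z = R = 214 Ω
  C: Z = 1/(jωC) = -j/(ω·C) = 0 - j44.4 Ω
Step 3 — Series combination: Z_total = R + C = 214 - j44.4 Ω = 218.6∠-11.7° Ω.

Z = 214 - j44.4 Ω = 218.6∠-11.7° Ω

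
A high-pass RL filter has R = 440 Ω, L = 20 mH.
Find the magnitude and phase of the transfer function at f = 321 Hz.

Step 1 — Angular frequency: ω = 2π·321 = 2017 rad/s.
Step 2 — Transfer function: H(jω) = jωL/(R + jωL).
Step 3 — Numerator jωL = j·40.34; denominator R + jωL = 440 + j40.34.
Step 4 — H = 0.008335 + j0.09091.
Step 5 — Magnitude: |H| = 0.09129 (-20.8 dB); phase: φ = 84.8°.

|H| = 0.09129 (-20.8 dB), φ = 84.8°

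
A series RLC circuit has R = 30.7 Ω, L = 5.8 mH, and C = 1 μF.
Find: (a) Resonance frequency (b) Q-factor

Step 1 — Resonance condition Im(Z)=0 gives ω₀ = 1/√(LC).
Step 2 — ω₀ = 1/√(0.0058·1e-06) = 1.313e+04 rad/s.
Step 3 — f₀ = ω₀/(2π) = 2090 Hz.
Step 4 — Series Q: Q = ω₀L/R = 1.313e+04·0.0058/30.7 = 2.481.

(a) f₀ = 2090 Hz  (b) Q = 2.481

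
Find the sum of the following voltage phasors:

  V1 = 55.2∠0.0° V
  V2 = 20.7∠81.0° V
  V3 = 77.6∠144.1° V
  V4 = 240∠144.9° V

Step 1 — Convert each phasor to rectangular form:
  V1 = 55.2·(cos(0.0°) + j·sin(0.0°)) = 55.2 V
  V2 = 20.7·(cos(81.0°) + j·sin(81.0°)) = 3.238 + j20.45 V
  V3 = 77.6·(cos(144.1°) + j·sin(144.1°)) = -62.86 + j45.5 V
  V4 = 240·(cos(144.9°) + j·sin(144.9°)) = -196.4 + j138 V
Step 2 — Sum components: V_total = -200.8 + j203.9 V.
Step 3 — Convert to polar: |V_total| = 286.2 V, ∠V_total = 134.6°.

V_total = 286.2∠134.6° V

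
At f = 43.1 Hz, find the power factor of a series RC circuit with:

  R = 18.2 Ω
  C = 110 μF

Step 1 — Angular frequency: ω = 2π·f = 2π·43.1 = 270.8 rad/s.
Step 2 — Component impedances:
  R: Z = R = 18.2 Ω
  C: Z = 1/(jωC) = -j/(ω·C) = 0 - j33.57 Ω
Step 3 — Series combination: Z_total = R + C = 18.2 - j33.57 Ω = 38.19∠-61.5° Ω.
Step 4 — Power factor: PF = cos(φ) = Re(Z)/|Z| = 18.2/38.19 = 0.4766.
Step 5 — Type: Im(Z) = -33.57 ⇒ leading (phase φ = -61.5°).

PF = 0.4766 (leading, φ = -61.5°)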